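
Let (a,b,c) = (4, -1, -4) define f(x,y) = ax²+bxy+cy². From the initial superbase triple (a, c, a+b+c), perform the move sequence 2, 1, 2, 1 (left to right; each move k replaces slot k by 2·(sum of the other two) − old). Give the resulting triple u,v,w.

start (4,-4,-1) = (f(1,0),f(0,1),f(1,1))
replace slot 2: 2·(4+(-1)) − (-4) = 10 → (4,10,-1)
replace slot 1: 2·(10+(-1)) − 4 = 14 → (14,10,-1)
replace slot 2: 2·(14+(-1)) − 10 = 16 → (14,16,-1)
replace slot 1: 2·(16+(-1)) − 14 = 16 → (16,16,-1)

16,16,-1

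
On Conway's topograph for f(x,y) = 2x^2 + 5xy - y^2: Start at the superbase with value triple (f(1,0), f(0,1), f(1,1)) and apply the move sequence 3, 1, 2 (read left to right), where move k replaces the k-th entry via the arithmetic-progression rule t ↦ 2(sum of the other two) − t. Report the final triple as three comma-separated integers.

start (2,-1,6) = (f(1,0),f(0,1),f(1,1))
replace slot 3: 2·(2+(-1)) − 6 = -4 → (2,-1,-4)
replace slot 1: 2·((-1)+(-4)) − 2 = -12 → (-12,-1,-4)
replace slot 2: 2·((-12)+(-4)) − (-1) = -31 → (-12,-31,-4)

-12,-31,-4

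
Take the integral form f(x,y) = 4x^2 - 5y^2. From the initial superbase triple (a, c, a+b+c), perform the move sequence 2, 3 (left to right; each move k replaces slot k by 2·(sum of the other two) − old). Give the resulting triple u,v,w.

start (4,-5,-1) = (f(1,0),f(0,1),f(1,1))
replace slot 2: 2·(4+(-1)) − (-5) = 11 → (4,11,-1)
replace slot 3: 2·(4+11) − (-1) = 31 → (4,11,31)

4,11,31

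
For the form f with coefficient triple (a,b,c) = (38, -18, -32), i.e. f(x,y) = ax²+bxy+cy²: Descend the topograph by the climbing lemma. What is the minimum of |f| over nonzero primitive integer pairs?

descent: ρ → (-32,18,38)  [lands on river]
river: ρ → (38,58,-12)
river: ρ → (-12,62,28)
river: ρ → (28,50,-24)
river: ρ → (-24,46,32)
river: ρ → (32,18,-38)
river: ρ → (-38,58,12)
river: ρ → (12,62,-28)
river: ρ → (-28,50,24)
river: ρ → (24,46,-32)
closes: descent 1, river 10
min |a| on river = 12

12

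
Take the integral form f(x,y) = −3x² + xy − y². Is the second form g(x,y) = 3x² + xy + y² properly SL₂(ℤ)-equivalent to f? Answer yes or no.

D₁ = -11, D₂ = -11
f is negative-definite; reduce −f:
−f: flip: (3,-1,1)→(1,1,3)
−f: reduced (well bottom): (1,1,3) with a≤c, −a<b≤a
flip sign back: reduced form of f is (-1,-1,-3)
g: flip: (3,1,1)→(1,-1,3)
g: translate: b→1 (≡-1 mod 2), so (1,-1,3)→(1,1,3)
g: reduced (well bottom): (1,1,3) with a≤c, −a<b≤a
reduced forms (-1, -1, -3) vs (1, 1, 3) ⇒ inequivalent

no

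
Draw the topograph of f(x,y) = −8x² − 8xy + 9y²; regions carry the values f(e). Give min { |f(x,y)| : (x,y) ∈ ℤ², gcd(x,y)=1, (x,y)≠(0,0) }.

descent: ρ → (9,8,-8)  [lands on river]
river: ρ → (-8,8,9)
river: ρ → (9,10,-7)
river: ρ → (-7,18,1)
river: ρ → (1,18,-7)
river: ρ → (-7,10,9)
closes: descent 1, river 6
min |a| on river = 1

1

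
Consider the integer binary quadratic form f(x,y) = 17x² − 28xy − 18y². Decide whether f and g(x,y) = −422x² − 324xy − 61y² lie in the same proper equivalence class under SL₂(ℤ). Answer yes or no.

D₁ = 2008, D₂ = 2008
river cycle of f (length 14): (-18, 28, 17), (17, 40, -6), (-6, 44, 3), (3, 40, -34), (-34, 28, 9), (9, 44, -2), (-2, 44, 9), (9, 28, -34), (-34, 40, 3), (3, 44, -6), … (4 more)
river cycle of g (length 14): (1, 44, -18), (-18, 28, 17), (17, 40, -6), (-6, 44, 3), (3, 40, -34), (-34, 28, 9), (9, 44, -2), (-2, 44, 9), (9, 28, -34), (-34, 40, 3), … (4 more)
cycles coincide ⇒ equivalent

yes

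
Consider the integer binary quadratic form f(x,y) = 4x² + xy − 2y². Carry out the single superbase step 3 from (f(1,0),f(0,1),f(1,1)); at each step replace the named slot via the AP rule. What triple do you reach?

start (4,-2,3) = (f(1,0),f(0,1),f(1,1))
replace slot 3: 2·(4+(-2)) − 3 = 1 → (4,-2,1)

4,-2,1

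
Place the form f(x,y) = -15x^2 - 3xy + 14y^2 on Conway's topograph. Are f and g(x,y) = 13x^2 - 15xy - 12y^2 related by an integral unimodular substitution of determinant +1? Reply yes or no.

D₁ = 849, D₂ = 849
river cycle of f (length 34): (14, 3, -15), (-15, 27, 2), (2, 29, -1), (-1, 29, 2), (2, 27, -15), (-15, 3, 14), (14, 25, -4), (-4, 23, 20), (20, 17, -7), (-7, 25, 8), … (24 more)
river cycle of g (length 34): (-12, 15, 13), (13, 11, -14), (-14, 17, 10), (10, 23, -8), (-8, 25, 7), (7, 17, -20), (-20, 23, 4), (4, 25, -14), (-14, 3, 15), (15, 27, -2), … (24 more)
cycles differ ⇒ inequivalent

no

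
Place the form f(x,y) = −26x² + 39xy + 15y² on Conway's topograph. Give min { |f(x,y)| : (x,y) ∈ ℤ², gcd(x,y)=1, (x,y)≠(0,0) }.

river: ρ → (15,51,-8)
river: ρ → (-8,45,33)
river: ρ → (33,21,-20)
river: ρ → (-20,19,34)
river: ρ → (34,49,-5)
river: ρ → (-5,51,24)
river: ρ → (24,45,-11)
river: ρ → (-11,43,28)
river: ρ → (28,13,-26)
river: ρ → (-26,39,15)
closes: descent 0, river 10
min |a| on river = 5

5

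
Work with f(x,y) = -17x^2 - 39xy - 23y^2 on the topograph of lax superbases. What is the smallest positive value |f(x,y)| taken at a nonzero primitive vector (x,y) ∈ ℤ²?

translate: b→5 (≡39 mod 34), so (17,39,23)→(17,5,1)
flip: (17,5,1)→(1,-5,17)
translate: b→1 (≡-5 mod 2), so (1,-5,17)→(1,1,11)
reduced (well bottom): (1,1,11) with a≤c, −a<b≤a
well minimum |f| = |-1| = 1 (negative-definite)

1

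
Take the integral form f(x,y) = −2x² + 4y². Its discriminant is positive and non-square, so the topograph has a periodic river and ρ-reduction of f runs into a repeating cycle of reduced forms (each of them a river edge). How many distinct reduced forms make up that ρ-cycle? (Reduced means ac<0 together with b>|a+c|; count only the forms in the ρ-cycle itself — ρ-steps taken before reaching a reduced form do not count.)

D = 32, ⌊√D⌋ = 5
descent: ρ → (4,0,-2)
descent: ρ → (-2,4,2)  [lands on river]
river: ρ → (2,4,-2)
ρ-cycle length = 2 (tail of 2 descent steps not counted)

2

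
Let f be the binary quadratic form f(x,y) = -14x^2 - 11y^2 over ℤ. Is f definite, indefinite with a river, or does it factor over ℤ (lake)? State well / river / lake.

D = b²−4ac = 0² − 4·(-14)·(-11) = -616
D < 0 ⇒ definite ⇒ every region one sign ⇒ single well

well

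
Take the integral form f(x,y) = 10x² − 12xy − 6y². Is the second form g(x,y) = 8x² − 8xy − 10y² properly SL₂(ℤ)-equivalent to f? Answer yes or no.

D₁ = 384, D₂ = 384
river cycle of f (length 4): (-6, 12, 10), (10, 8, -8), (-8, 8, 10), (10, 12, -6)
river cycle of g (length 4): (-10, 8, 8), (8, 8, -10), (-10, 12, 6), (6, 12, -10)
cycles differ ⇒ inequivalent

no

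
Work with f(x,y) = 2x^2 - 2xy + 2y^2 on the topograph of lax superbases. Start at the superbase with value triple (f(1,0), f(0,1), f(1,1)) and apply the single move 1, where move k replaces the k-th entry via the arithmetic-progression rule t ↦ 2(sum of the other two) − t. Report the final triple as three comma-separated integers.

start (2,2,2) = (f(1,0),f(0,1),f(1,1))
replace slot 1: 2·(2+2) − 2 = 6 → (6,2,2)

6,2,2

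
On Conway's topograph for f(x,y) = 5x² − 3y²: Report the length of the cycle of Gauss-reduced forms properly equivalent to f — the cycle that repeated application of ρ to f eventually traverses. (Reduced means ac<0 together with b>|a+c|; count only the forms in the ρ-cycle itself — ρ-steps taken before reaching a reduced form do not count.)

D = 60, ⌊√D⌋ = 7
descent: ρ → (-3,6,2)  [lands on river]
river: ρ → (2,6,-3)
ρ-cycle length = 2 (tail of 1 descent step not counted)

2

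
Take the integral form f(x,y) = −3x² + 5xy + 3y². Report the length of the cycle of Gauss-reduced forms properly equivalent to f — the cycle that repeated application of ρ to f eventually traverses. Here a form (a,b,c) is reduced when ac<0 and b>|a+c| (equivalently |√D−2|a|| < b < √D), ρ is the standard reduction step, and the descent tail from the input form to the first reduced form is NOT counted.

D = 61, ⌊√D⌋ = 7
river: ρ → (3,7,-1)
river: ρ → (-1,7,3)
river: ρ → (3,5,-3)
river: ρ → (-3,7,1)
river: ρ → (1,7,-3)
river: ρ → (-3,5,3)
ρ-cycle length = 6 (tail of 0 descent steps not counted)

6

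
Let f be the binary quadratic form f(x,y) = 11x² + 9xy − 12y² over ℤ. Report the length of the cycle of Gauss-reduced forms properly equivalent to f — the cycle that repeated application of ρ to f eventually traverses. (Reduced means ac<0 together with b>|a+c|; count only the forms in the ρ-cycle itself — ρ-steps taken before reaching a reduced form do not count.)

D = 609, ⌊√D⌋ = 24
river: ρ → (-12,15,8)
river: ρ → (8,17,-10)
river: ρ → (-10,23,2)
river: ρ → (2,21,-21)
river: ρ → (-21,21,2)
river: ρ → (2,23,-10)
river: ρ → (-10,17,8)
river: ρ → (8,15,-12)
river: ρ → (-12,9,11)
river: ρ → (11,13,-10)
river: ρ → (-10,7,14)
river: ρ → (14,21,-3)
river: ρ → (-3,21,14)
river: ρ → (14,7,-10)
river: ρ → (-10,13,11)
river: ρ → (11,9,-12)
ρ-cycle length = 16 (tail of 0 descent steps not counted)

16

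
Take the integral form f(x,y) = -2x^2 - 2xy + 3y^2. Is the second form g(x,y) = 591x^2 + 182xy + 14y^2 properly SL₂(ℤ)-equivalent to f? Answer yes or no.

D₁ = 28, D₂ = 28
river cycle of f (length 4): (3, 2, -2), (-2, 2, 3), (3, 4, -1), (-1, 4, 3)
river cycle of g (length 4): (3, 4, -1), (-1, 4, 3), (3, 2, -2), (-2, 2, 3)
cycles coincide ⇒ equivalent

yes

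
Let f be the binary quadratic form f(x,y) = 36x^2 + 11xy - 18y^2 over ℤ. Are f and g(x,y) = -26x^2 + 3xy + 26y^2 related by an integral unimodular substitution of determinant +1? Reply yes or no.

D₁ = 2713, D₂ = 2713
river cycle of f (length 42): (-18, 25, 29), (29, 33, -14), (-14, 51, 2), (2, 49, -39), (-39, 29, 12), (12, 43, -18), (-18, 29, 26), (26, 23, -21), (-21, 19, 28), (28, 37, -12), … (32 more)
river cycle of g (length 42): (26, 49, -3), (-3, 47, 42), (42, 37, -8), (-8, 43, 27), (27, 11, -24), (-24, 37, 14), (14, 47, -9), (-9, 43, 24), (24, 5, -28), (-28, 51, 1), … (32 more)
cycles differ ⇒ inequivalent

no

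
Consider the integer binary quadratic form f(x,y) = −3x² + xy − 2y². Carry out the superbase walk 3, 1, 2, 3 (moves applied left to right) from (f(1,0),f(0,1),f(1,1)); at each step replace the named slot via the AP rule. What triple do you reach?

start (-3,-2,-4) = (f(1,0),f(0,1),f(1,1))
replace slot 3: 2·((-3)+(-2)) − (-4) = -6 → (-3,-2,-6)
replace slot 1: 2·((-2)+(-6)) − (-3) = -13 → (-13,-2,-6)
replace slot 2: 2·((-13)+(-6)) − (-2) = -36 → (-13,-36,-6)
replace slot 3: 2·((-13)+(-36)) − (-6) = -92 → (-13,-36,-92)

-13,-36,-92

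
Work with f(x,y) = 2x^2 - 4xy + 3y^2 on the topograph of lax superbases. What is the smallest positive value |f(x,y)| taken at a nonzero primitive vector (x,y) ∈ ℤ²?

translate: b→0 (≡-4 mod 4), so (2,-4,3)→(2,0,1)
flip: (2,0,1)→(1,0,2)
reduced (well bottom): (1,0,2) with a≤c, −a<b≤a
well minimum = a = 1

1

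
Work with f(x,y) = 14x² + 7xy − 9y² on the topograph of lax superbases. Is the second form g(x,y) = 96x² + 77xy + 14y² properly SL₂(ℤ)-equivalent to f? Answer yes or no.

D₁ = 553, D₂ = 553
river cycle of f (length 26): (-9, 11, 12), (12, 13, -8), (-8, 19, 6), (6, 17, -11), (-11, 5, 12), (12, 19, -4), (-4, 21, 7), (7, 21, -4), (-4, 19, 12), (12, 5, -11), … (16 more)
river cycle of g (length 26): (14, 7, -9), (-9, 11, 12), (12, 13, -8), (-8, 19, 6), (6, 17, -11), (-11, 5, 12), (12, 19, -4), (-4, 21, 7), (7, 21, -4), (-4, 19, 12), … (16 more)
cycles coincide ⇒ equivalent

yes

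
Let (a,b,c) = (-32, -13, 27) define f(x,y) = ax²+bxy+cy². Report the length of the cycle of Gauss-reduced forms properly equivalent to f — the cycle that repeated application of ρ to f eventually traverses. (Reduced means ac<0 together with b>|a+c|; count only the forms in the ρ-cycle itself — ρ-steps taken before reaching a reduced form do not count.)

D = 3625, ⌊√D⌋ = 60
descent: ρ → (27,13,-32)  [lands on river]
river: ρ → (-32,51,8)
river: ρ → (8,45,-50)
river: ρ → (-50,55,3)
river: ρ → (3,59,-12)
river: ρ → (-12,37,47)
river: ρ → (47,57,-2)
river: ρ → (-2,59,18)
river: ρ → (18,49,-17)
river: ρ → (-17,53,12)
river: ρ → (12,43,-37)
river: ρ → (-37,31,18)
river: ρ → (18,41,-27)
river: ρ → (-27,13,32)
river: ρ → (32,51,-8)
river: ρ → (-8,45,50)
river: ρ → (50,55,-3)
river: ρ → (-3,59,12)
river: ρ → (12,37,-47)
river: ρ → (-47,57,2)
river: ρ → (2,59,-18)
river: ρ → (-18,49,17)
river: ρ → (17,53,-12)
river: ρ → (-12,43,37)
river: ρ → (37,31,-18)
river: ρ → (-18,41,27)
ρ-cycle length = 26 (tail of 1 descent step not counted)

26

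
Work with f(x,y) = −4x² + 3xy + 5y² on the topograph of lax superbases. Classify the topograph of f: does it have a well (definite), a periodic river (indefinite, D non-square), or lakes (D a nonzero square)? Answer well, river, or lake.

D = b²−4ac = 3² − 4·(-4)·5 = 89
D > 0 non-square ⇒ indefinite ⇒ periodic river

river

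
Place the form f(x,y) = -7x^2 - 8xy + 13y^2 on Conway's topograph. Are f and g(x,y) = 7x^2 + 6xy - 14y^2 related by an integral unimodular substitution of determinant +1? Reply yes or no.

D₁ = 428, D₂ = 428
river cycle of f (length 6): (13, 8, -7), (-7, 20, 1), (1, 20, -7), (-7, 8, 13), (13, 18, -2), (-2, 18, 13)
river cycle of g (length 6): (7, 20, -1), (-1, 20, 7), (7, 8, -13), (-13, 18, 2), (2, 18, -13), (-13, 8, 7)
cycles differ ⇒ inequivalent

no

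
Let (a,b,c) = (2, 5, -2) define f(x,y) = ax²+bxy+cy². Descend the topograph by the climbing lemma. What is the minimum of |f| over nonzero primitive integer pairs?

river: ρ → (-2,3,4)
river: ρ → (4,5,-1)
river: ρ → (-1,5,4)
river: ρ → (4,3,-2)
river: ρ → (-2,5,2)
river: ρ → (2,3,-4)
river: ρ → (-4,5,1)
river: ρ → (1,5,-4)
river: ρ → (-4,3,2)
river: ρ → (2,5,-2)
closes: descent 0, river 10
min |a| on river = 1

1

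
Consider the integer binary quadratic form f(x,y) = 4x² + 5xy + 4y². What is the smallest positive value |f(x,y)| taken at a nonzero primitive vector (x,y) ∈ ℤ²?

translate: b→-3 (≡5 mod 8), so (4,5,4)→(4,-3,3)
flip: (4,-3,3)→(3,3,4)
reduced (well bottom): (3,3,4) with a≤c, −a<b≤a
well minimum = a = 3

3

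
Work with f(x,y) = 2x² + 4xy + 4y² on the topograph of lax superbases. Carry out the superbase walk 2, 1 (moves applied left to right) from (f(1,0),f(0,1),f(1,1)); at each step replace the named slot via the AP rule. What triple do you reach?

start (2,4,10) = (f(1,0),f(0,1),f(1,1))
replace slot 2: 2·(2+10) − 4 = 20 → (2,20,10)
replace slot 1: 2·(20+10) − 2 = 58 → (58,20,10)

58,20,10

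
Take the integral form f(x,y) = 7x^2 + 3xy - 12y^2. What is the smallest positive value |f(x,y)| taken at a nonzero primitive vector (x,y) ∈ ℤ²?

descent: ρ → (-12,-3,7)
descent: ρ → (7,17,-2)  [lands on river]
river: ρ → (-2,15,15)
river: ρ → (15,15,-2)
river: ρ → (-2,17,7)
river: ρ → (7,11,-8)
river: ρ → (-8,5,10)
river: ρ → (10,15,-3)
river: ρ → (-3,15,10)
river: ρ → (10,5,-8)
river: ρ → (-8,11,7)
closes: descent 2, river 10
min |a| on river = 2

2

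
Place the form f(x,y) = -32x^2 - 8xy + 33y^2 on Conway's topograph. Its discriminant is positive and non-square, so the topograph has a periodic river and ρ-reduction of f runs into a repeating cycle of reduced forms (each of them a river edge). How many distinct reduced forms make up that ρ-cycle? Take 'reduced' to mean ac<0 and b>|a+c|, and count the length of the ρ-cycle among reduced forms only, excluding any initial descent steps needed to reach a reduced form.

D = 4288, ⌊√D⌋ = 65
descent: ρ → (33,8,-32)  [lands on river]
river: ρ → (-32,56,9)
river: ρ → (9,52,-44)
river: ρ → (-44,36,17)
river: ρ → (17,32,-48)
river: ρ → (-48,64,1)
river: ρ → (1,64,-48)
river: ρ → (-48,32,17)
river: ρ → (17,36,-44)
river: ρ → (-44,52,9)
river: ρ → (9,56,-32)
river: ρ → (-32,8,33)
river: ρ → (33,58,-7)
river: ρ → (-7,54,49)
river: ρ → (49,44,-12)
river: ρ → (-12,52,33)
river: ρ → (33,14,-31)
river: ρ → (-31,48,16)
river: ρ → (16,48,-31)
river: ρ → (-31,14,33)
river: ρ → (33,52,-12)
river: ρ → (-12,44,49)
river: ρ → (49,54,-7)
river: ρ → (-7,58,33)
ρ-cycle length = 24 (tail of 1 descent step not counted)

24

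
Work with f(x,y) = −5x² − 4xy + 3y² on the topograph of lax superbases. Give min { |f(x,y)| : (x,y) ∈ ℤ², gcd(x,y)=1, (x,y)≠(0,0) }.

descent: ρ → (3,4,-5)  [lands on river]
river: ρ → (-5,6,2)
river: ρ → (2,6,-5)
river: ρ → (-5,4,3)
river: ρ → (3,8,-1)
river: ρ → (-1,8,3)
closes: descent 1, river 6
min |a| on river = 1

1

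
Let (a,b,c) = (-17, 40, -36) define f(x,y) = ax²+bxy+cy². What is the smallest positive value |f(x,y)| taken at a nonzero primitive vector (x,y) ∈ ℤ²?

translate: b→-6 (≡-40 mod 34), so (17,-40,36)→(17,-6,13)
flip: (17,-6,13)→(13,6,17)
reduced (well bottom): (13,6,17) with a≤c, −a<b≤a
well minimum |f| = |-13| = 13 (negative-definite)

13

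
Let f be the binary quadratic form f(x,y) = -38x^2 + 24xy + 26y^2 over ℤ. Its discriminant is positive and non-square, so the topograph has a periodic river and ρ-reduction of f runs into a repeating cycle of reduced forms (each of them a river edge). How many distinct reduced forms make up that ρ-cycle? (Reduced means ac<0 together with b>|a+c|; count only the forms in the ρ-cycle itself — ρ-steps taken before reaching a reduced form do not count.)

D = 4528, ⌊√D⌋ = 67
river: ρ → (26,28,-36)
river: ρ → (-36,44,18)
river: ρ → (18,64,-6)
river: ρ → (-6,56,58)
river: ρ → (58,60,-4)
river: ρ → (-4,60,58)
river: ρ → (58,56,-6)
river: ρ → (-6,64,18)
river: ρ → (18,44,-36)
river: ρ → (-36,28,26)
river: ρ → (26,24,-38)
river: ρ → (-38,52,12)
river: ρ → (12,44,-54)
river: ρ → (-54,64,2)
river: ρ → (2,64,-54)
river: ρ → (-54,44,12)
river: ρ → (12,52,-38)
river: ρ → (-38,24,26)
ρ-cycle length = 18 (tail of 0 descent steps not counted)

18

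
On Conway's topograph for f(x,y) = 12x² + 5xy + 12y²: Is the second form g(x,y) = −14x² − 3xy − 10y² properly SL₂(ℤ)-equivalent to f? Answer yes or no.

D₁ = -551, D₂ = -551
f: reduced (well bottom): (12,5,12) with a≤c, −a<b≤a
g is negative-definite; reduce −g:
−g: flip: (14,3,10)→(10,-3,14)
−g: reduced (well bottom): (10,-3,14) with a≤c, −a<b≤a
flip sign back: reduced form of g is (-10,3,-14)
reduced forms (12, 5, 12) vs (-10, 3, -14) ⇒ inequivalent

no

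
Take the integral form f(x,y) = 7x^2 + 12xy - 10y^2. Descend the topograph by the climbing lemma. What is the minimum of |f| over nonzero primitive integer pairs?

river: ρ → (-10,8,9)
river: ρ → (9,10,-9)
river: ρ → (-9,8,10)
river: ρ → (10,12,-7)
river: ρ → (-7,16,6)
river: ρ → (6,20,-1)
river: ρ → (-1,20,6)
river: ρ → (6,16,-7)
river: ρ → (-7,12,10)
river: ρ → (10,8,-9)
river: ρ → (-9,10,9)
river: ρ → (9,8,-10)
river: ρ → (-10,12,7)
river: ρ → (7,16,-6)
river: ρ → (-6,20,1)
river: ρ → (1,20,-6)
river: ρ → (-6,16,7)
river: ρ → (7,12,-10)
closes: descent 0, river 18
min |a| on river = 1

1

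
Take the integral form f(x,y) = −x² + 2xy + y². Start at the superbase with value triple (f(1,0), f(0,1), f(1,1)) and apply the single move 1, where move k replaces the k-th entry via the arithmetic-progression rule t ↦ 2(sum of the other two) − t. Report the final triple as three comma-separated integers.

start (-1,1,2) = (f(1,0),f(0,1),f(1,1))
replace slot 1: 2·(1+2) − (-1) = 7 → (7,1,2)

7,1,2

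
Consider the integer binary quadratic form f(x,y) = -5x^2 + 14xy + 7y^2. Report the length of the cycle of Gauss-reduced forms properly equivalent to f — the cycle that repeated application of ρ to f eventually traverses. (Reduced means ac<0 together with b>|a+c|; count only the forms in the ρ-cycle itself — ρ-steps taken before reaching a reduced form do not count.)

D = 336, ⌊√D⌋ = 18
river: ρ → (7,14,-5)
river: ρ → (-5,16,4)
river: ρ → (4,16,-5)
river: ρ → (-5,14,7)
ρ-cycle length = 4 (tail of 0 descent steps not counted)

4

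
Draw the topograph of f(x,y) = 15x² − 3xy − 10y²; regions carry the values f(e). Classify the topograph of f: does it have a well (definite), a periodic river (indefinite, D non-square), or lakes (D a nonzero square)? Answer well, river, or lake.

D = b²−4ac = (-3)² − 4·15·(-10) = 609
D > 0 non-square ⇒ indefinite ⇒ periodic river

river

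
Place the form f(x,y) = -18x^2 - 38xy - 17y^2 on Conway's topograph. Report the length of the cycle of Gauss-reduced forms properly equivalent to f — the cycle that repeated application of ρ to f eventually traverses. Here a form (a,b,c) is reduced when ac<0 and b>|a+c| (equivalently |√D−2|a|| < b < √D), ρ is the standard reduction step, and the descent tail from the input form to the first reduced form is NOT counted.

D = 220, ⌊√D⌋ = 14
descent: ρ → (-17,4,3)
descent: ρ → (3,14,-2)  [lands on river]
river: ρ → (-2,14,3)
river: ρ → (3,10,-10)
river: ρ → (-10,10,3)
ρ-cycle length = 4 (tail of 2 descent steps not counted)

4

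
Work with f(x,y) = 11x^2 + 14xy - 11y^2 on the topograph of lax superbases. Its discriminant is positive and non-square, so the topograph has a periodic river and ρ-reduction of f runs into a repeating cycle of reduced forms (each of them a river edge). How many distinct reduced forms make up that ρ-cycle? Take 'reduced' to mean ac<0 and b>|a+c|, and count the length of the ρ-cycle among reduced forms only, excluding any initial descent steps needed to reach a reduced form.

D = 680, ⌊√D⌋ = 26
river: ρ → (-11,8,14)
river: ρ → (14,20,-5)
river: ρ → (-5,20,14)
river: ρ → (14,8,-11)
river: ρ → (-11,14,11)
river: ρ → (11,8,-14)
river: ρ → (-14,20,5)
river: ρ → (5,20,-14)
river: ρ → (-14,8,11)
river: ρ → (11,14,-11)
ρ-cycle length = 10 (tail of 0 descent steps not counted)

10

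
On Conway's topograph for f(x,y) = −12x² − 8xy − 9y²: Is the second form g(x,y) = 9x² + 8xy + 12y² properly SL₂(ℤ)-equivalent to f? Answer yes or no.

D₁ = -368, D₂ = -368
f is negative-definite; reduce −f:
−f: flip: (12,8,9)→(9,-8,12)
−f: reduced (well bottom): (9,-8,12) with a≤c, −a<b≤a
flip sign back: reduced form of f is (-9,8,-12)
g: reduced (well bottom): (9,8,12) with a≤c, −a<b≤a
reduced forms (-9, 8, -12) vs (9, 8, 12) ⇒ inequivalent

no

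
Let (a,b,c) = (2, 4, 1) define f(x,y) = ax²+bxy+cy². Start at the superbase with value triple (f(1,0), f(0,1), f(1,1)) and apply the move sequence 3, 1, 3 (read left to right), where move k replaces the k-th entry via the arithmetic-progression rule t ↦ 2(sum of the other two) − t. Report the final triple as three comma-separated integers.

start (2,1,7) = (f(1,0),f(0,1),f(1,1))
replace slot 3: 2·(2+1) − 7 = -1 → (2,1,-1)
replace slot 1: 2·(1+(-1)) − 2 = -2 → (-2,1,-1)
replace slot 3: 2·((-2)+1) − (-1) = -1 → (-2,1,-1)

-2,1,-1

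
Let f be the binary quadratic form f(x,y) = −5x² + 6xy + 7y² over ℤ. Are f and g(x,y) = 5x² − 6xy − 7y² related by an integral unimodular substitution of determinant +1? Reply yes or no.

D₁ = 176, D₂ = 176
river cycle of f (length 8): (7, 8, -4), (-4, 8, 7), (7, 6, -5), (-5, 4, 8), (8, 12, -1), (-1, 12, 8), (8, 4, -5), (-5, 6, 7)
river cycle of g (length 8): (-7, 6, 5), (5, 4, -8), (-8, 12, 1), (1, 12, -8), (-8, 4, 5), (5, 6, -7), (-7, 8, 4), (4, 8, -7)
cycles differ ⇒ inequivalent

no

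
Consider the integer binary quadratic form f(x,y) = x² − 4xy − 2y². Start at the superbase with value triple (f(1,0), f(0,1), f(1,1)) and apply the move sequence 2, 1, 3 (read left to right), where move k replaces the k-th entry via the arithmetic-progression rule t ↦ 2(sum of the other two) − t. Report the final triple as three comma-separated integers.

start (1,-2,-5) = (f(1,0),f(0,1),f(1,1))
replace slot 2: 2·(1+(-5)) − (-2) = -6 → (1,-6,-5)
replace slot 1: 2·((-6)+(-5)) − 1 = -23 → (-23,-6,-5)
replace slot 3: 2·((-23)+(-6)) − (-5) = -53 → (-23,-6,-53)

-23,-6,-53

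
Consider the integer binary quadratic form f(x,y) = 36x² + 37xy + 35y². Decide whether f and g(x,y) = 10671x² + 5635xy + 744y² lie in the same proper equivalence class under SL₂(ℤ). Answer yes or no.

D₁ = -3671, D₂ = -3671
f: translate: b→-35 (≡37 mod 72), so (36,37,35)→(36,-35,34)
f: flip: (36,-35,34)→(34,35,36)
f: translate: b→-33 (≡35 mod 68), so (34,35,36)→(34,-33,35)
f: reduced (well bottom): (34,-33,35) with a≤c, −a<b≤a
g: flip: (10671,5635,744)→(744,-5635,10671)
g: translate: b→317 (≡-5635 mod 1488), so (744,-5635,10671)→(744,317,35)
g: flip: (744,317,35)→(35,-317,744)
g: translate: b→33 (≡-317 mod 70), so (35,-317,744)→(35,33,34)
g: flip: (35,33,34)→(34,-33,35)
g: reduced (well bottom): (34,-33,35) with a≤c, −a<b≤a
reduced forms (34, -33, 35) vs (34, -33, 35) ⇒ equivalent

yes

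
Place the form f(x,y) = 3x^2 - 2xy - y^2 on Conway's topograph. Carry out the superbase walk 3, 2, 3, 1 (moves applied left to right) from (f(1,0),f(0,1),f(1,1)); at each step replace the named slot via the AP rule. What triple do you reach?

start (3,-1,0) = (f(1,0),f(0,1),f(1,1))
replace slot 3: 2·(3+(-1)) − 0 = 4 → (3,-1,4)
replace slot 2: 2·(3+4) − (-1) = 15 → (3,15,4)
replace slot 3: 2·(3+15) − 4 = 32 → (3,15,32)
replace slot 1: 2·(15+32) − 3 = 91 → (91,15,32)

91,15,32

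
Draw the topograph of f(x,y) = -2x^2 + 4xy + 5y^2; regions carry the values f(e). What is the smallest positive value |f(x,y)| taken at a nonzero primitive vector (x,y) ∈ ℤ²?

river: ρ → (5,6,-1)
river: ρ → (-1,6,5)
river: ρ → (5,4,-2)
river: ρ → (-2,4,5)
closes: descent 0, river 4
min |a| on river = 1

1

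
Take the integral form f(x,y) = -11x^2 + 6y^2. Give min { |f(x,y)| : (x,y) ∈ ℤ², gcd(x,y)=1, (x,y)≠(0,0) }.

descent: ρ → (6,12,-5)  [lands on river]
river: ρ → (-5,8,10)
river: ρ → (10,12,-3)
river: ρ → (-3,12,10)
river: ρ → (10,8,-5)
river: ρ → (-5,12,6)
closes: descent 1, river 6
min |a| on river = 3

3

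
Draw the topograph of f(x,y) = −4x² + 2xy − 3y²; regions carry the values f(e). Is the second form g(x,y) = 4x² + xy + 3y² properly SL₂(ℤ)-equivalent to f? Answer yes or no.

D₁ = -44, D₂ = -47
discriminants differ ⇒ not SL₂(ℤ)-equivalent

no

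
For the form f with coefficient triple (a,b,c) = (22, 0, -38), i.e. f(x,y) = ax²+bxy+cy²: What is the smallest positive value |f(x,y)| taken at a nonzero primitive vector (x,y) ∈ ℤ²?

descent: ρ → (-38,0,22)
descent: ρ → (22,44,-16)  [lands on river]
river: ρ → (-16,52,10)
river: ρ → (10,48,-26)
river: ρ → (-26,56,2)
river: ρ → (2,56,-26)
river: ρ → (-26,48,10)
river: ρ → (10,52,-16)
river: ρ → (-16,44,22)
closes: descent 2, river 8
min |a| on river = 2

2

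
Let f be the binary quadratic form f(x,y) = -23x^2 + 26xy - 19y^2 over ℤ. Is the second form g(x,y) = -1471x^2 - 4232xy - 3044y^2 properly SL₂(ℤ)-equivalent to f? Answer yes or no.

D₁ = -1072, D₂ = -1072
f is negative-definite; reduce −f:
−f: translate: b→20 (≡-26 mod 46), so (23,-26,19)→(23,20,16)
−f: flip: (23,20,16)→(16,-20,23)
−f: translate: b→12 (≡-20 mod 32), so (16,-20,23)→(16,12,19)
−f: reduced (well bottom): (16,12,19) with a≤c, −a<b≤a
flip sign back: reduced form of f is (-16,-12,-19)
g is negative-definite; reduce −g:
−g: translate: b→1290 (≡4232 mod 2942), so (1471,4232,3044)→(1471,1290,283)
−g: flip: (1471,1290,283)→(283,-1290,1471)
−g: translate: b→-158 (≡-1290 mod 566), so (283,-1290,1471)→(283,-158,23)
−g: flip: (283,-158,23)→(23,158,283)
−g: translate: b→20 (≡158 mod 46), so (23,158,283)→(23,20,16)
−g: flip: (23,20,16)→(16,-20,23)
−g: translate: b→12 (≡-20 mod 32), so (16,-20,23)→(16,12,19)
−g: reduced (well bottom): (16,12,19) with a≤c, −a<b≤a
flip sign back: reduced form of g is (-16,-12,-19)
reduced forms (-16, -12, -19) vs (-16, -12, -19) ⇒ equivalent

yes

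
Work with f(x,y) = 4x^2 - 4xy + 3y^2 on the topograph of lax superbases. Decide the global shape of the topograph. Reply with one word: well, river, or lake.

D = b²−4ac = (-4)² − 4·4·3 = -32
D < 0 ⇒ definite ⇒ every region one sign ⇒ single well

well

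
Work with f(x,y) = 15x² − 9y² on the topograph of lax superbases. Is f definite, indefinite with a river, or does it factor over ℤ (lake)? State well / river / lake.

D = b²−4ac = 0² − 4·15·(-9) = 540
D > 0 non-square ⇒ indefinite ⇒ periodic river

river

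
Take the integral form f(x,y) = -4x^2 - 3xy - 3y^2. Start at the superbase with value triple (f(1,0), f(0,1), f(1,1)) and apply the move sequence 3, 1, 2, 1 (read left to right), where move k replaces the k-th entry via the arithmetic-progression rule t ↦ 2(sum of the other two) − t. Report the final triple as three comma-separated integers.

start (-4,-3,-10) = (f(1,0),f(0,1),f(1,1))
replace slot 3: 2·((-4)+(-3)) − (-10) = -4 → (-4,-3,-4)
replace slot 1: 2·((-3)+(-4)) − (-4) = -10 → (-10,-3,-4)
replace slot 2: 2·((-10)+(-4)) − (-3) = -25 → (-10,-25,-4)
replace slot 1: 2·((-25)+(-4)) − (-10) = -48 → (-48,-25,-4)

-48,-25,-4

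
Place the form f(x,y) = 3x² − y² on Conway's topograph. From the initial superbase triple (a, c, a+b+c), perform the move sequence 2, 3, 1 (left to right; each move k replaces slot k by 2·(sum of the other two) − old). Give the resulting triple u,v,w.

start (3,-1,2) = (f(1,0),f(0,1),f(1,1))
replace slot 2: 2·(3+2) − (-1) = 11 → (3,11,2)
replace slot 3: 2·(3+11) − 2 = 26 → (3,11,26)
replace slot 1: 2·(11+26) − 3 = 71 → (71,11,26)

71,11,26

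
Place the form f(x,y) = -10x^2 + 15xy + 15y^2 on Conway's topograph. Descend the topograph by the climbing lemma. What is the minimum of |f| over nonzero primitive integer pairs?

river: ρ → (15,15,-10)
river: ρ → (-10,25,5)
river: ρ → (5,25,-10)
river: ρ → (-10,15,15)
closes: descent 0, river 4
min |a| on river = 5

5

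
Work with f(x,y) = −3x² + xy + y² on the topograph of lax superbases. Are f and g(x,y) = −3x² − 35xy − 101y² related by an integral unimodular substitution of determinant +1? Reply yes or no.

D₁ = 13, D₂ = 13
river cycle of f (length 2): (1, 3, -1), (-1, 3, 1)
river cycle of g (length 2): (1, 3, -1), (-1, 3, 1)
cycles coincide ⇒ equivalent

yes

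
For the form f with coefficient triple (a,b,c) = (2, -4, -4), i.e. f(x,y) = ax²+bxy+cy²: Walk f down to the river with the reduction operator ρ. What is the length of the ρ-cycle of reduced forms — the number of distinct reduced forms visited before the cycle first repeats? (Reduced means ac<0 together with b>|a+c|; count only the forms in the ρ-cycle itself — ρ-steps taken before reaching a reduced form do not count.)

D = 48, ⌊√D⌋ = 6
descent: ρ → (-4,4,2)  [lands on river]
river: ρ → (2,4,-4)
ρ-cycle length = 2 (tail of 1 descent step not counted)

2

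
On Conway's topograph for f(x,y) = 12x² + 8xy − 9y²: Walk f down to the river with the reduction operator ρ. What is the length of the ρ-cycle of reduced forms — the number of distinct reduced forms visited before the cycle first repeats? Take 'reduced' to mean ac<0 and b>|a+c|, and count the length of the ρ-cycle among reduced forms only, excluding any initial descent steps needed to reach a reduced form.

D = 496, ⌊√D⌋ = 22
river: ρ → (-9,10,11)
river: ρ → (11,12,-8)
river: ρ → (-8,20,3)
river: ρ → (3,22,-1)
river: ρ → (-1,22,3)
river: ρ → (3,20,-8)
river: ρ → (-8,12,11)
river: ρ → (11,10,-9)
river: ρ → (-9,8,12)
river: ρ → (12,16,-5)
river: ρ → (-5,14,15)
river: ρ → (15,16,-4)
river: ρ → (-4,16,15)
river: ρ → (15,14,-5)
river: ρ → (-5,16,12)
river: ρ → (12,8,-9)
ρ-cycle length = 16 (tail of 0 descent steps not counted)

16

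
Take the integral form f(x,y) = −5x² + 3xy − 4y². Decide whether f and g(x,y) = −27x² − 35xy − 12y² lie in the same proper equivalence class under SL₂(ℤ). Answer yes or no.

D₁ = -71, D₂ = -71
f is negative-definite; reduce −f:
−f: flip: (5,-3,4)→(4,3,5)
−f: reduced (well bottom): (4,3,5) with a≤c, −a<b≤a
flip sign back: reduced form of f is (-4,-3,-5)
g is negative-definite; reduce −g:
−g: translate: b→-19 (≡35 mod 54), so (27,35,12)→(27,-19,4)
−g: flip: (27,-19,4)→(4,19,27)
−g: translate: b→3 (≡19 mod 8), so (4,19,27)→(4,3,5)
−g: reduced (well bottom): (4,3,5) with a≤c, −a<b≤a
flip sign back: reduced form of g is (-4,-3,-5)
reduced forms (-4, -3, -5) vs (-4, -3, -5) ⇒ equivalent

yes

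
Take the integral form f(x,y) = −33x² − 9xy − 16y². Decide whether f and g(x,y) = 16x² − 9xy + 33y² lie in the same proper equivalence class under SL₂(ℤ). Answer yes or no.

D₁ = -2031, D₂ = -2031
f is negative-definite; reduce −f:
−f: flip: (33,9,16)→(16,-9,33)
−f: reduced (well bottom): (16,-9,33) with a≤c, −a<b≤a
flip sign back: reduced form of f is (-16,9,-33)
g: reduced (well bottom): (16,-9,33) with a≤c, −a<b≤a
reduced forms (-16, 9, -33) vs (16, -9, 33) ⇒ inequivalent

no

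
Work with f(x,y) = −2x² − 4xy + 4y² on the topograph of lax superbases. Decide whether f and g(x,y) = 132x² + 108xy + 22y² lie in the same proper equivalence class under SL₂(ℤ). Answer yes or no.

D₁ = 48, D₂ = 48
river cycle of f (length 2): (4, 4, -2), (-2, 4, 4)
river cycle of g (length 2): (4, 4, -2), (-2, 4, 4)
cycles coincide ⇒ equivalent

yes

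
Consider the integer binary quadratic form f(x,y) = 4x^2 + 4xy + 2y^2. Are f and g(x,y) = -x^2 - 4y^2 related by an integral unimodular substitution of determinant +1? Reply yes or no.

D₁ = -16, D₂ = -16
f: flip: (4,4,2)→(2,-4,4)
f: translate: b→0 (≡-4 mod 4), so (2,-4,4)→(2,0,2)
f: reduced (well bottom): (2,0,2) with a≤c, −a<b≤a
g is negative-definite; reduce −g:
−g: reduced (well bottom): (1,0,4) with a≤c, −a<b≤a
flip sign back: reduced form of g is (-1,0,-4)
reduced forms (2, 0, 2) vs (-1, 0, -4) ⇒ inequivalent

no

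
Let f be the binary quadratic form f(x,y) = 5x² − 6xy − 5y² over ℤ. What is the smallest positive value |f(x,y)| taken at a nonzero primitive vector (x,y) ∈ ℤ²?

descent: ρ → (-5,6,5)  [lands on river]
river: ρ → (5,4,-6)
river: ρ → (-6,8,3)
river: ρ → (3,10,-3)
river: ρ → (-3,8,6)
river: ρ → (6,4,-5)
closes: descent 1, river 6
min |a| on river = 3

3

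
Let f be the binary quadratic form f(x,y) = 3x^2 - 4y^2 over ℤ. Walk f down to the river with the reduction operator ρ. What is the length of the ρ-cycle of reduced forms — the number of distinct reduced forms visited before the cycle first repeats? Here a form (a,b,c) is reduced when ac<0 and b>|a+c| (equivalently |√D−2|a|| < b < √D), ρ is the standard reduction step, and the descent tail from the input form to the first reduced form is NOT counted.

D = 48, ⌊√D⌋ = 6
descent: ρ → (-4,0,3)
descent: ρ → (3,6,-1)  [lands on river]
river: ρ → (-1,6,3)
ρ-cycle length = 2 (tail of 2 descent steps not counted)

2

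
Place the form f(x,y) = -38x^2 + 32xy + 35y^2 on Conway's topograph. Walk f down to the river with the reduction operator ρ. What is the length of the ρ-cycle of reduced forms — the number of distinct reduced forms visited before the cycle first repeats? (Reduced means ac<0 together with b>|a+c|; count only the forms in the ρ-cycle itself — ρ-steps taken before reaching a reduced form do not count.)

D = 6344, ⌊√D⌋ = 79
river: ρ → (35,38,-35)
river: ρ → (-35,32,38)
river: ρ → (38,44,-29)
river: ρ → (-29,72,10)
river: ρ → (10,68,-43)
river: ρ → (-43,18,35)
river: ρ → (35,52,-26)
river: ρ → (-26,52,35)
river: ρ → (35,18,-43)
river: ρ → (-43,68,10)
river: ρ → (10,72,-29)
river: ρ → (-29,44,38)
river: ρ → (38,32,-35)
river: ρ → (-35,38,35)
river: ρ → (35,32,-38)
river: ρ → (-38,44,29)
river: ρ → (29,72,-10)
river: ρ → (-10,68,43)
river: ρ → (43,18,-35)
river: ρ → (-35,52,26)
river: ρ → (26,52,-35)
river: ρ → (-35,18,43)
river: ρ → (43,68,-10)
river: ρ → (-10,72,29)
river: ρ → (29,44,-38)
river: ρ → (-38,32,35)
ρ-cycle length = 26 (tail of 0 descent steps not counted)

26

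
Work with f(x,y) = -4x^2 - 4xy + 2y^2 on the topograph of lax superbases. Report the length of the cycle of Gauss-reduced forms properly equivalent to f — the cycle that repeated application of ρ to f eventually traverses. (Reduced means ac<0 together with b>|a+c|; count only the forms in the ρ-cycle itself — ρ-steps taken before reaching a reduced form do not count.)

D = 48, ⌊√D⌋ = 6
descent: ρ → (2,4,-4)  [lands on river]
river: ρ → (-4,4,2)
ρ-cycle length = 2 (tail of 1 descent step not counted)

2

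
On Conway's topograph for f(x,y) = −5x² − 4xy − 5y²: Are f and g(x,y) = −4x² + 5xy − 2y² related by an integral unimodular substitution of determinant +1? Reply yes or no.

D₁ = -84, D₂ = -7
discriminants differ ⇒ not SL₂(ℤ)-equivalent

no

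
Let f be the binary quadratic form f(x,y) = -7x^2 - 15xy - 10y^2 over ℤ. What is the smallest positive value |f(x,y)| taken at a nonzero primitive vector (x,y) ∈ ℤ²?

translate: b→1 (≡15 mod 14), so (7,15,10)→(7,1,2)
flip: (7,1,2)→(2,-1,7)
reduced (well bottom): (2,-1,7) with a≤c, −a<b≤a
well minimum |f| = |-2| = 2 (negative-definite)

2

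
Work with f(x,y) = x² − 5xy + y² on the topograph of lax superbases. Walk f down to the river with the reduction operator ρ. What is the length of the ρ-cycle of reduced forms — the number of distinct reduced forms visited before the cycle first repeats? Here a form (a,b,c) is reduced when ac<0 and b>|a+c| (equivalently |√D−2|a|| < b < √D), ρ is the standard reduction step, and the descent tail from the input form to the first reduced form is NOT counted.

D = 21, ⌊√D⌋ = 4
descent: ρ → (1,3,-3)  [lands on river]
river: ρ → (-3,3,1)
ρ-cycle length = 2 (tail of 1 descent step not counted)

2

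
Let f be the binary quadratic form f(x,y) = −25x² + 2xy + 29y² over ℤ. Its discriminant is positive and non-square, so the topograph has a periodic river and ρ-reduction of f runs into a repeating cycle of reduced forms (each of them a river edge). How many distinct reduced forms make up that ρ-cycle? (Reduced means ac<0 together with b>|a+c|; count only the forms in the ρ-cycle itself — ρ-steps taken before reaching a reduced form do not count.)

D = 2904, ⌊√D⌋ = 53
descent: ρ → (29,-2,-25)
descent: ρ → (-25,52,2)  [lands on river]
river: ρ → (2,52,-25)
river: ρ → (-25,48,6)
river: ρ → (6,48,-25)
ρ-cycle length = 4 (tail of 2 descent steps not counted)

4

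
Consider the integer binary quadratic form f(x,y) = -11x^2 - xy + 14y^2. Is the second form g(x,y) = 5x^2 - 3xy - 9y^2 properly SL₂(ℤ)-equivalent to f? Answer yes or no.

D₁ = 617, D₂ = 189
discriminants differ ⇒ not SL₂(ℤ)-equivalent

no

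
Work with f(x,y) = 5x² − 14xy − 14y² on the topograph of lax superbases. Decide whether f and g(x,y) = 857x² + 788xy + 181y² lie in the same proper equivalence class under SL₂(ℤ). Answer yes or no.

D₁ = 476, D₂ = 476
river cycle of f (length 8): (-14, 14, 5), (5, 16, -11), (-11, 6, 10), (10, 14, -7), (-7, 14, 10), (10, 6, -11), (-11, 16, 5), (5, 14, -14)
river cycle of g (length 8): (5, 14, -14), (-14, 14, 5), (5, 16, -11), (-11, 6, 10), (10, 14, -7), (-7, 14, 10), (10, 6, -11), (-11, 16, 5)
cycles coincide ⇒ equivalent

yes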